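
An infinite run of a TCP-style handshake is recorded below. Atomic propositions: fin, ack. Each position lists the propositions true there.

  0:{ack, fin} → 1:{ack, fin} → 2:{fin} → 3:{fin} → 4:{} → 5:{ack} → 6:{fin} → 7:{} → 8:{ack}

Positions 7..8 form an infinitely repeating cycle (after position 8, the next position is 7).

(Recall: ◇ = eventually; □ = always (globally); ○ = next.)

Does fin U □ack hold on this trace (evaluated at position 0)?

No

Walking from position 0: at position 4, □ack has not yet held and fin fails, so fin U □ack is false.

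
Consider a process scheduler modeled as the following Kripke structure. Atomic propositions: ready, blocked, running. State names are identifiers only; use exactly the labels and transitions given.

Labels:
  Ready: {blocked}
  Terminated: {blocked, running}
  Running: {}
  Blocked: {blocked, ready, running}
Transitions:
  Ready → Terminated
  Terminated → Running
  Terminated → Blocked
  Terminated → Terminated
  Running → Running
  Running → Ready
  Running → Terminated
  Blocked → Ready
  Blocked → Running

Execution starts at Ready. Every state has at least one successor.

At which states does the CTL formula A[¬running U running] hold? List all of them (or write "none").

{Ready, Terminated, Blocked}

States satisfying ¬running: {Ready, Running}.
States satisfying running: {Terminated, Blocked}.
States satisfying A[¬running U running]: {Ready, Terminated, Blocked}.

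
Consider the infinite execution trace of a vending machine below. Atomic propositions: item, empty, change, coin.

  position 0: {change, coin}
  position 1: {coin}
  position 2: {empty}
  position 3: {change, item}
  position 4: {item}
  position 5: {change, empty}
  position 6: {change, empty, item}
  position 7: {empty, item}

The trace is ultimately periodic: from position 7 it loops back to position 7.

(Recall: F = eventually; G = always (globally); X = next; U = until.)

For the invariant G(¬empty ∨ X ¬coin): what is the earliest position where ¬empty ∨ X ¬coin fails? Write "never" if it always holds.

¬empty ∨ X ¬coin holds at every position 0..7, and those are all the positions the trace ever visits, so the invariant G(¬empty ∨ X ¬coin) is never violated.

never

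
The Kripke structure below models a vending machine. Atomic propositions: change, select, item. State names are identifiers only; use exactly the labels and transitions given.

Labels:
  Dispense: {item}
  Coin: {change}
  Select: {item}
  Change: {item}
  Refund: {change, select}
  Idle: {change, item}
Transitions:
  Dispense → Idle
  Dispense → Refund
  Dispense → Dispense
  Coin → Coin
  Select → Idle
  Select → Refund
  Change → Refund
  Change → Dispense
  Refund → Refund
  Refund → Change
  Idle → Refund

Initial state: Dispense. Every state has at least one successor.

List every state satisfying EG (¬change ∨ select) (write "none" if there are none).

{Dispense, Select, Change, Refund}

States satisfying ¬change ∨ select: {Dispense, Select, Change, Refund}.
States satisfying EG (¬change ∨ select): {Dispense, Select, Change, Refund}.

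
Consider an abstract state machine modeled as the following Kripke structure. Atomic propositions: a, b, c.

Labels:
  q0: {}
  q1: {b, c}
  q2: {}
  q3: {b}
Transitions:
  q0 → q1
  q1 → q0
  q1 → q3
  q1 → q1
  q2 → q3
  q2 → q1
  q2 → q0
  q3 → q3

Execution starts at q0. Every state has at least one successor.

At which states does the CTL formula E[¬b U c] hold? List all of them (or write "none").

{q0, q1, q2}

States satisfying ¬b: {q0, q2}.
States satisfying c: {q1}.
States satisfying E[¬b U c]: {q0, q1, q2}.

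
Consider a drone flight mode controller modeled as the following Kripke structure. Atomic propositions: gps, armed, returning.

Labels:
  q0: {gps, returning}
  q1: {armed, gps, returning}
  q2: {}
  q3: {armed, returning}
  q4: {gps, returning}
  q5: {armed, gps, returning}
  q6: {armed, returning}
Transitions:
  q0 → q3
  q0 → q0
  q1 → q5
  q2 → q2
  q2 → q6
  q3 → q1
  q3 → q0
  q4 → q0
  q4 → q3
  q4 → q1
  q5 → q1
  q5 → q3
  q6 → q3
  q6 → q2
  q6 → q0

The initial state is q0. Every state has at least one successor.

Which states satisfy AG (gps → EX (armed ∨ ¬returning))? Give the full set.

{q0, q1, q2, q3, q4, q5, q6}

States satisfying gps → EX (armed ∨ ¬returning): {q0, q1, q2, q3, q4, q5, q6}.
States satisfying AG (gps → EX (armed ∨ ¬returning)): {q0, q1, q2, q3, q4, q5, q6}.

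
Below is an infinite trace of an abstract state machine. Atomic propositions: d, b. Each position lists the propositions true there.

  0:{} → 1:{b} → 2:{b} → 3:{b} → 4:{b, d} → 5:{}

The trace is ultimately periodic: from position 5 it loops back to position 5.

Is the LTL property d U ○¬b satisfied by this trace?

No

Walking from position 0: at position 0, ○¬b has not yet held and d fails, so d U ○¬b is false.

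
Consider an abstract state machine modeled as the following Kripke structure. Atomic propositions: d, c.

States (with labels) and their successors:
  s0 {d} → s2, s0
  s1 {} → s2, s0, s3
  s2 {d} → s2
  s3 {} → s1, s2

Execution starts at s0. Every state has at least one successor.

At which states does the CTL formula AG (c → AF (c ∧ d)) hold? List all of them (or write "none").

States satisfying c → AF (c ∧ d): {s0, s1, s2, s3}.
States satisfying AG (c → AF (c ∧ d)): {s0, s1, s2, s3}.

{s0, s1, s2, s3}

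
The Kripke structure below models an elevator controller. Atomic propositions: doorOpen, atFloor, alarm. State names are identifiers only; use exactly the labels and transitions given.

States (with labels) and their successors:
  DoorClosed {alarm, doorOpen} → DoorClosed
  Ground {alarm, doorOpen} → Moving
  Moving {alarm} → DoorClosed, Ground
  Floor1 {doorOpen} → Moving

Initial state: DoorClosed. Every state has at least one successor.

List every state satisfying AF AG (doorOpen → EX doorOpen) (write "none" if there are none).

States satisfying AG (doorOpen → EX doorOpen): {DoorClosed}.
States satisfying AF AG (doorOpen → EX doorOpen): {DoorClosed}.

{DoorClosed}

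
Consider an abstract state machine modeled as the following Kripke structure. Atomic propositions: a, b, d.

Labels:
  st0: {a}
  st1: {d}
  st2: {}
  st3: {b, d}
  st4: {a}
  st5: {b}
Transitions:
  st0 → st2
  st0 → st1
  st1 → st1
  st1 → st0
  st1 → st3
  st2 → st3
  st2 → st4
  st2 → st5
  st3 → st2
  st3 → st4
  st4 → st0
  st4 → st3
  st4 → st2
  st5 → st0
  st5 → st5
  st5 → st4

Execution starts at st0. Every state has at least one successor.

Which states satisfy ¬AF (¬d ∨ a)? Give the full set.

{st1}

States satisfying ¬d ∨ a: {st0, st2, st4, st5}.
States satisfying AF (¬d ∨ a): {st0, st2, st3, st4, st5}.
States satisfying ¬AF (¬d ∨ a): {st1}.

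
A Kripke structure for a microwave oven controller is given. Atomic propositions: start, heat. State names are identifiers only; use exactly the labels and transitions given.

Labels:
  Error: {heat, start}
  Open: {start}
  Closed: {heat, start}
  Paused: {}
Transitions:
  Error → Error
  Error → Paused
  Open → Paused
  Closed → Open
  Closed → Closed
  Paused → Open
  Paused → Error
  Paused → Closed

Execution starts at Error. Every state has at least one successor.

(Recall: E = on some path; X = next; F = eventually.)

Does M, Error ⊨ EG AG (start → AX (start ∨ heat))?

States satisfying AG (start → AX (start ∨ heat)): ∅.
States satisfying EG AG (start → AX (start ∨ heat)): ∅.
No suitable path/successor from Error witnesses the formula.
Error ∉ Sat(EG AG (start → AX (start ∨ heat))).

Does not hold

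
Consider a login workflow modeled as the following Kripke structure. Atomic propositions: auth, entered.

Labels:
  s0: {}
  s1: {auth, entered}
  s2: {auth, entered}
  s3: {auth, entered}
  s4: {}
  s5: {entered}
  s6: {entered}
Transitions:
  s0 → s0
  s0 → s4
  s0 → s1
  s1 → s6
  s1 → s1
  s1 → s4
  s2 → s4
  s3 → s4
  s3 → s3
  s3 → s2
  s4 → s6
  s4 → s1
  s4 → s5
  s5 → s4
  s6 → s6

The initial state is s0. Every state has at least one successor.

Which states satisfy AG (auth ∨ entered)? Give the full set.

{s6}

States satisfying auth ∨ entered: {s1, s2, s3, s5, s6}.
States satisfying AG (auth ∨ entered): {s6}.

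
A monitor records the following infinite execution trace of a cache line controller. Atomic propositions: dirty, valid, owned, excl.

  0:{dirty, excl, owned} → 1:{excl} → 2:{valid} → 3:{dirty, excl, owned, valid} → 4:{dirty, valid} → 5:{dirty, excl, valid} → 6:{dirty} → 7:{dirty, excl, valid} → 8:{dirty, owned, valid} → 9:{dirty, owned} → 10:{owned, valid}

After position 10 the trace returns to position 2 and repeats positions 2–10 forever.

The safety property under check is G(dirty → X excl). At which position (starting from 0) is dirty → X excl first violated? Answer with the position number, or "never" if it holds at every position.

Check dirty → X excl at each position in order: 0 ✓, 1 ✓, 2 ✓.
At position 3 the labels are {dirty, excl, owned, valid} and the next position 4 has {dirty, valid}, so dirty → X excl is false there. This is the first violation.

3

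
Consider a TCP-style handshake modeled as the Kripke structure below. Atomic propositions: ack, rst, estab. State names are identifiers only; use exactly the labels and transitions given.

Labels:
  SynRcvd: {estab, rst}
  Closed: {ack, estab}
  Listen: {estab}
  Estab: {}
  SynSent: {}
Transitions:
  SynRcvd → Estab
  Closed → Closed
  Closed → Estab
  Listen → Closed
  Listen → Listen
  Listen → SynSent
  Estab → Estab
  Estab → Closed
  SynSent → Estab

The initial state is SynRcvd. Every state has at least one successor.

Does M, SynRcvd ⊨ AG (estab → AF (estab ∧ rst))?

Violated

States satisfying estab → AF (estab ∧ rst): {SynRcvd, Estab, SynSent}.
States satisfying AG (estab → AF (estab ∧ rst)): ∅.
Closed is reachable from SynRcvd and violates estab → AF (estab ∧ rst), so AG fails at SynRcvd.
SynRcvd ∉ Sat(AG (estab → AF (estab ∧ rst))).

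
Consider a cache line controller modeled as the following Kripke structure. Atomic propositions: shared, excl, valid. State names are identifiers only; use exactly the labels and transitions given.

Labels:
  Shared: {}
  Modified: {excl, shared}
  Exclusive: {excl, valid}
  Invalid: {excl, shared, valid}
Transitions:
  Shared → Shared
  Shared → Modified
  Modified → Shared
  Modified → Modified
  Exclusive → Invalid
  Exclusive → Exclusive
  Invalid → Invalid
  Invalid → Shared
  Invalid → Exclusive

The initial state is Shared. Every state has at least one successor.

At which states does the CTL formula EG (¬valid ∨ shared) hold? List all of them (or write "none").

{Shared, Modified, Invalid}

States satisfying ¬valid ∨ shared: {Shared, Modified, Invalid}.
States satisfying EG (¬valid ∨ shared): {Shared, Modified, Invalid}.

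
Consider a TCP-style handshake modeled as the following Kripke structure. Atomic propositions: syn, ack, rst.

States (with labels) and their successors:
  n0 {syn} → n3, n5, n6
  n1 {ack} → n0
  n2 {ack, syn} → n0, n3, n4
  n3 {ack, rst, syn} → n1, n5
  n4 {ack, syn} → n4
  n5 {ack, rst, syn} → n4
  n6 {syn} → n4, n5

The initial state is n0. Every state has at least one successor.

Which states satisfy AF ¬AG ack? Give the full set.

States satisfying ¬AG ack: {n0, n1, n2, n3, n6}.
States satisfying AF ¬AG ack: {n0, n1, n2, n3, n6}.

{n0, n1, n2, n3, n6}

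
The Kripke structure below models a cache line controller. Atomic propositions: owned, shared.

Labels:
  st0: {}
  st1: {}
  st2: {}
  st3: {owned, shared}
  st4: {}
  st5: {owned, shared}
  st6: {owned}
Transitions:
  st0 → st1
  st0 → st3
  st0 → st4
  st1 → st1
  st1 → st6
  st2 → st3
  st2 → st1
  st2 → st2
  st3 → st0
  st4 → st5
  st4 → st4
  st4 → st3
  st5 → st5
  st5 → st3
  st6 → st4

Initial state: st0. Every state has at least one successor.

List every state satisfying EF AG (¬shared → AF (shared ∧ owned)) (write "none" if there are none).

none

States satisfying AG (¬shared → AF (shared ∧ owned)): ∅.
States satisfying EF AG (¬shared → AF (shared ∧ owned)): ∅.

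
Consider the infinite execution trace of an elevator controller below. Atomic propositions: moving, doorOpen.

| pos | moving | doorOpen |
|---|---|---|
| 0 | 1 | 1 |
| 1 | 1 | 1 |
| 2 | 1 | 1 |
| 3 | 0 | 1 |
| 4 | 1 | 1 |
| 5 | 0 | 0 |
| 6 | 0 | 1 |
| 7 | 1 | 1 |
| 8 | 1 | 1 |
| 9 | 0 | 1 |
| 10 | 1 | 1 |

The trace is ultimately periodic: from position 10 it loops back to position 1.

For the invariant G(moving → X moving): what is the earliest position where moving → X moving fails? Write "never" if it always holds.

2

Check moving → X moving at each position in order: 0 ✓, 1 ✓.
At position 2 the labels are {doorOpen, moving} and the next position 3 has {doorOpen}, so moving → X moving is false there. This is the first violation.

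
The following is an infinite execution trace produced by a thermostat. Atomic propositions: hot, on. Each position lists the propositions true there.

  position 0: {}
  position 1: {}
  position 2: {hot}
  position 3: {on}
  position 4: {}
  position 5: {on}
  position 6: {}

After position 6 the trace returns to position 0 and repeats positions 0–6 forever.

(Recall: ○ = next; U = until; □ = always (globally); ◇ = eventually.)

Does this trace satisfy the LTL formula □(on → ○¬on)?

Satisfied

on → ○¬on holds at every position 0..6, and those are all positions ever visited, so □(on → ○¬on) holds.
Positions where on holds: 3, 5.
Check ○¬on at each: 3→ok, 5→ok.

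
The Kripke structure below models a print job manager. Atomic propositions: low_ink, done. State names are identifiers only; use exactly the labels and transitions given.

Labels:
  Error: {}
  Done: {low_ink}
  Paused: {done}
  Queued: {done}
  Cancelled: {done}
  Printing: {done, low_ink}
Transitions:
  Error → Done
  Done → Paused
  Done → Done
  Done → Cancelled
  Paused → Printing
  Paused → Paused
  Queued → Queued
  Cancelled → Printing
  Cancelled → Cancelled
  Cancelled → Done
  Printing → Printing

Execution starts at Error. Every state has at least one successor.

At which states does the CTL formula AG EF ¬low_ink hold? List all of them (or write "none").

{Queued}

States satisfying EF ¬low_ink: {Error, Done, Paused, Queued, Cancelled}.
States satisfying AG EF ¬low_ink: {Queued}.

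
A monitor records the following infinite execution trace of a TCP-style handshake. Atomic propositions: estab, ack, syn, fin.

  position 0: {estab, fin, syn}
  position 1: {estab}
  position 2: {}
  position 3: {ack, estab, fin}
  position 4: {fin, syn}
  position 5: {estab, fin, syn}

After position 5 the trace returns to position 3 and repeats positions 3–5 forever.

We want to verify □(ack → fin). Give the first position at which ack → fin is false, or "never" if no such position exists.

ack → fin holds at every position 0..5, and those are all the positions the trace ever visits, so the invariant □(ack → fin) is never violated.

never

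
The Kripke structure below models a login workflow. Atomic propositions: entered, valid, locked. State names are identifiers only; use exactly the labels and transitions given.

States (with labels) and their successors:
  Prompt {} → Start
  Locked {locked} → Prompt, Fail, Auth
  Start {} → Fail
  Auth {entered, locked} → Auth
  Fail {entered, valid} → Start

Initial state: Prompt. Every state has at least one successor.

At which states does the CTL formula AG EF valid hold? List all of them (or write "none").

{Prompt, Start, Fail}

States satisfying EF valid: {Prompt, Locked, Start, Fail}.
States satisfying AG EF valid: {Prompt, Start, Fail}.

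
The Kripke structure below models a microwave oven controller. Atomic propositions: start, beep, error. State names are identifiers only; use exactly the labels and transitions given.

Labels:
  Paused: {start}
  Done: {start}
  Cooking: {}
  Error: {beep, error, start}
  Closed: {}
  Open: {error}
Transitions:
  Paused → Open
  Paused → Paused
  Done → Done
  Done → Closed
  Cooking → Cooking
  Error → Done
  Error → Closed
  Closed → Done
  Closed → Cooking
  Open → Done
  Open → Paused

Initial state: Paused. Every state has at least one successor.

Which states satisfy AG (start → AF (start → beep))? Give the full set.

{Cooking}

States satisfying start → AF (start → beep): {Cooking, Error, Closed, Open}.
States satisfying AG (start → AF (start → beep)): {Cooking}.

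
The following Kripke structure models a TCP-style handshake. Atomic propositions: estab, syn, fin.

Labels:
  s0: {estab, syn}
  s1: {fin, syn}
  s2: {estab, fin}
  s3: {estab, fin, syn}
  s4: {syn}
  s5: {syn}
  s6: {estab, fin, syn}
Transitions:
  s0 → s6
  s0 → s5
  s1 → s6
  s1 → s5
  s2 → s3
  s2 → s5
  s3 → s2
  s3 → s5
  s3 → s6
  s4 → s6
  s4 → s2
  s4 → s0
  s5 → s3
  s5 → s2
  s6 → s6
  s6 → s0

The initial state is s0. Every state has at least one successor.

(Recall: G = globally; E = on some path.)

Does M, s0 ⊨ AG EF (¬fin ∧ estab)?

States satisfying EF (¬fin ∧ estab): {s0, s1, s2, s3, s4, s5, s6}.
States satisfying AG EF (¬fin ∧ estab): {s0, s1, s2, s3, s4, s5, s6}.
Every state reachable from s0 satisfies EF (¬fin ∧ estab).
s0 ∈ Sat(AG EF (¬fin ∧ estab)).

Holds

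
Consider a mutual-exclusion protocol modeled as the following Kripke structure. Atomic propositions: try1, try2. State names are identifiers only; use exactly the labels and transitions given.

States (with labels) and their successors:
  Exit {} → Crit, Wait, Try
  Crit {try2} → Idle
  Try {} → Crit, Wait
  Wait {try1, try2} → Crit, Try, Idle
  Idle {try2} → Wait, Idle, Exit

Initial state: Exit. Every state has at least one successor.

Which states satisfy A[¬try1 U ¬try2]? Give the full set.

{Exit, Try}

States satisfying ¬try1: {Exit, Crit, Try, Idle}.
States satisfying ¬try2: {Exit, Try}.
States satisfying A[¬try1 U ¬try2]: {Exit, Try}.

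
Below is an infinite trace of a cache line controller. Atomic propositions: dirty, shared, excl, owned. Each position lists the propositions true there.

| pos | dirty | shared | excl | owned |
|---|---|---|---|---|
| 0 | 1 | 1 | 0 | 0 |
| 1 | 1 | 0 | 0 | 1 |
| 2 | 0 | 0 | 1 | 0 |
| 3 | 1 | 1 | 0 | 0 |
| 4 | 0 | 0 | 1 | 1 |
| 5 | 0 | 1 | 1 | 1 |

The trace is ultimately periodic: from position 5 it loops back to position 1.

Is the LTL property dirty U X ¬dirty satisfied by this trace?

Walking from position 0: X ¬dirty first holds at position 1, and dirty holds at every earlier position along the way, so dirty U X ¬dirty holds.

Holds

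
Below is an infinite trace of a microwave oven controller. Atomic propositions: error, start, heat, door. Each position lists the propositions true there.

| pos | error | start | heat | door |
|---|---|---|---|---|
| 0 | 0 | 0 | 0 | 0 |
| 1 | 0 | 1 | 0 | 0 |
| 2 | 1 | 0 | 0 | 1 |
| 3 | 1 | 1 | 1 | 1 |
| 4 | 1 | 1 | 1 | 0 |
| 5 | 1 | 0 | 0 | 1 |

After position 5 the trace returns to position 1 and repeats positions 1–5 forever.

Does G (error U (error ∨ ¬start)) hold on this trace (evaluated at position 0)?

error U (error ∨ ¬start) must hold at every position from 0 onward. It fails at position 1, so G (error U (error ∨ ¬start)) is false.

Violated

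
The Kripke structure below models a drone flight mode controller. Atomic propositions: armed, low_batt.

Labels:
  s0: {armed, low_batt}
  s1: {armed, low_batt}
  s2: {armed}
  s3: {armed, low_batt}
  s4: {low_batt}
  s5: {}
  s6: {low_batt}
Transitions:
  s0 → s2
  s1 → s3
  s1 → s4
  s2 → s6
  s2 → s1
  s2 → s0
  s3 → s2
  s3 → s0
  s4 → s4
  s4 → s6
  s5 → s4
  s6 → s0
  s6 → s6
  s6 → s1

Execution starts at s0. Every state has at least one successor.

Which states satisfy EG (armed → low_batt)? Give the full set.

States satisfying armed → low_batt: {s0, s1, s3, s4, s5, s6}.
States satisfying EG (armed → low_batt): {s1, s4, s5, s6}.

{s1, s4, s5, s6}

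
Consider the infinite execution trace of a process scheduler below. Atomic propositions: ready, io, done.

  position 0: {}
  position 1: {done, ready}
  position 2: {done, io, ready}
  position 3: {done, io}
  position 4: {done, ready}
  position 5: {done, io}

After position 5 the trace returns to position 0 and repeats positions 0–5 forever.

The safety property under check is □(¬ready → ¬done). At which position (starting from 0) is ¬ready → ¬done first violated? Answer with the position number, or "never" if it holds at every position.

3

Check ¬ready → ¬done at each position in order: 0 ✓, 1 ✓, 2 ✓.
At position 3 the labels are {done, io}, so ¬ready → ¬done is false there. This is the first violation.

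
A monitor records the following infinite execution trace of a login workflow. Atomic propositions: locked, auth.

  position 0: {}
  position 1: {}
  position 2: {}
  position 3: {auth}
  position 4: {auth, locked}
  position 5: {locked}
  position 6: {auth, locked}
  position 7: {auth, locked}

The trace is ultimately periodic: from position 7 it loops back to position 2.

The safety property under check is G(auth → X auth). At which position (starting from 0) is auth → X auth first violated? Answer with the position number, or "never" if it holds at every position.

4

Check auth → X auth at each position in order: 0 ✓, 1 ✓, 2 ✓, 3 ✓.
At position 4 the labels are {auth, locked} and the next position 5 has {locked}, so auth → X auth is false there. This is the first violation.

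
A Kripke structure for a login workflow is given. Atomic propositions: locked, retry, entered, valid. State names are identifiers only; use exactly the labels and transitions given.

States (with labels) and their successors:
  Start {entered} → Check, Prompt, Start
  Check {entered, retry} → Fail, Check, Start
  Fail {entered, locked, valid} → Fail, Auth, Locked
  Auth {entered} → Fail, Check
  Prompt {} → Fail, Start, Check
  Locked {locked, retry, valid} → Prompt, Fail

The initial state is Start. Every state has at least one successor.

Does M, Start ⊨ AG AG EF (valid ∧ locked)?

Holds

States satisfying AG EF (valid ∧ locked): {Start, Check, Fail, Auth, Prompt, Locked}.
States satisfying AG AG EF (valid ∧ locked): {Start, Check, Fail, Auth, Prompt, Locked}.
Every state reachable from Start satisfies AG EF (valid ∧ locked).
Start ∈ Sat(AG AG EF (valid ∧ locked)).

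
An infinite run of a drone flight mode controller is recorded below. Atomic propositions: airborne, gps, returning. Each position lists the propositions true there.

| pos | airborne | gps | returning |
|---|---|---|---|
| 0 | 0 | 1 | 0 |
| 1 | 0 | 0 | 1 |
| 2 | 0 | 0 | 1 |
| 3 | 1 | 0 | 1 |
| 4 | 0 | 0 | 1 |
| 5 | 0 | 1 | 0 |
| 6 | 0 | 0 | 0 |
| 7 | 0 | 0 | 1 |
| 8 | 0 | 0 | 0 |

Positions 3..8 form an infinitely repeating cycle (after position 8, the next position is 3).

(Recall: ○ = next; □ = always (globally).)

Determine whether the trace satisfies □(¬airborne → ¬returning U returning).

Yes

¬airborne → ¬returning U returning holds at every position 0..8, and those are all positions ever visited, so □(¬airborne → ¬returning U returning) holds.
Positions where ¬airborne holds: 0, 1, 2, 4, 5, 6, 7, 8.
Check ¬returning U returning at each: 0→ok, 1→ok, 2→ok, 4→ok, 5→ok, 6→ok, 7→ok, 8→ok.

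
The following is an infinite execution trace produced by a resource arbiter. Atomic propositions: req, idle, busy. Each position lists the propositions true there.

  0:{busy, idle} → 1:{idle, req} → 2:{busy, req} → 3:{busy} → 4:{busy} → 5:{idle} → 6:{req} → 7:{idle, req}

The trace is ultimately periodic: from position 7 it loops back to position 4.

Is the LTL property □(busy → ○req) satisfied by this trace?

busy → ○req must hold at every position from 0 onward. It fails at position 2, so □(busy → ○req) is false.
Positions where busy holds: 0, 2, 3, 4.
Check ○req at each: 0→ok, 2→fails, 3→fails, 4→fails.

No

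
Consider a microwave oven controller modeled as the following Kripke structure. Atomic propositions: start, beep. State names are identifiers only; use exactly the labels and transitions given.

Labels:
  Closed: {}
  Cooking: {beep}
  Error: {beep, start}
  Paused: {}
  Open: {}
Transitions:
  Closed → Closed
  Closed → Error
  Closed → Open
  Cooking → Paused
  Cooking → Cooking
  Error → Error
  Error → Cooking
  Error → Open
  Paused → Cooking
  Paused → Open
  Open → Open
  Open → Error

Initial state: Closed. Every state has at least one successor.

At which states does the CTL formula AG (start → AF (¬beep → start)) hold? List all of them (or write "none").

{Closed, Cooking, Error, Paused, Open}

States satisfying start → AF (¬beep → start): {Closed, Cooking, Error, Paused, Open}.
States satisfying AG (start → AF (¬beep → start)): {Closed, Cooking, Error, Paused, Open}.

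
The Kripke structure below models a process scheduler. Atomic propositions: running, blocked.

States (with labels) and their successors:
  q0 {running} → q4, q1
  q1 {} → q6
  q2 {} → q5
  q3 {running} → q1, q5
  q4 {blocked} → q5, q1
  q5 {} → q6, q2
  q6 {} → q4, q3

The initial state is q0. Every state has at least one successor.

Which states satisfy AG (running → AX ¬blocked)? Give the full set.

{q1, q2, q3, q4, q5, q6}

States satisfying running → AX ¬blocked: {q1, q2, q3, q4, q5, q6}.
States satisfying AG (running → AX ¬blocked): {q1, q2, q3, q4, q5, q6}.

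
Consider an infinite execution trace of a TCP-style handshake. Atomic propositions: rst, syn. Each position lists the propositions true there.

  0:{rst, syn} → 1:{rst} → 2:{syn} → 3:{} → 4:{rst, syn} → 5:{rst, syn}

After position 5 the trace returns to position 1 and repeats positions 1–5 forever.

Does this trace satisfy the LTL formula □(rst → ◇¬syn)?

rst → ◇¬syn holds at every position 0..5, and those are all positions ever visited, so □(rst → ◇¬syn) holds.
Positions where rst holds: 0, 1, 4, 5.
Check ◇¬syn at each: 0→ok, 1→ok, 4→ok, 5→ok.

Holds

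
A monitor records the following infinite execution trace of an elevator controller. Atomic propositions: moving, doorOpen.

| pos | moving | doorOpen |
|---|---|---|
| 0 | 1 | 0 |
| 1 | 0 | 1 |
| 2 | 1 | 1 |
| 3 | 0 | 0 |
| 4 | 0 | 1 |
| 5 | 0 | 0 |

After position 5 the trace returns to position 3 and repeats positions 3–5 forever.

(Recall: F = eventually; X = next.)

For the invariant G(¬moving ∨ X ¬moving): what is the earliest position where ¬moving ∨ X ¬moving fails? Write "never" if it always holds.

¬moving ∨ X ¬moving holds at every position 0..5, and those are all the positions the trace ever visits, so the invariant G(¬moving ∨ X ¬moving) is never violated.

never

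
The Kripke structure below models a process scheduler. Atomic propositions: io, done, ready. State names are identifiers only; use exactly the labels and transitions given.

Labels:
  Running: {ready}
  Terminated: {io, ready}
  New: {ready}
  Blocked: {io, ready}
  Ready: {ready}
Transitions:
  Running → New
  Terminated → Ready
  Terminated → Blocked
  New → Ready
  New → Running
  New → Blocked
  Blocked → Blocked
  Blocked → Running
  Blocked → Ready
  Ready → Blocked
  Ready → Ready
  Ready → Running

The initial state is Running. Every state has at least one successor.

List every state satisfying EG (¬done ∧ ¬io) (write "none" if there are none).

States satisfying ¬done ∧ ¬io: {Running, New, Ready}.
States satisfying EG (¬done ∧ ¬io): {Running, New, Ready}.

{Running, New, Ready}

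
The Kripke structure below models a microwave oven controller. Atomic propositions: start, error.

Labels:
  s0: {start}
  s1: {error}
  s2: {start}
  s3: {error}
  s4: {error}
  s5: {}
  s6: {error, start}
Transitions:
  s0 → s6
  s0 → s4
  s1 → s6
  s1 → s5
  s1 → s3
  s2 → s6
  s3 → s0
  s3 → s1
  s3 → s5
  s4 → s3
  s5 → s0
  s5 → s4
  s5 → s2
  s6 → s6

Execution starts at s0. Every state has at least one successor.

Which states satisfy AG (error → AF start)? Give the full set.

{s2, s6}

States satisfying error → AF start: {s0, s2, s5, s6}.
States satisfying AG (error → AF start): {s2, s6}.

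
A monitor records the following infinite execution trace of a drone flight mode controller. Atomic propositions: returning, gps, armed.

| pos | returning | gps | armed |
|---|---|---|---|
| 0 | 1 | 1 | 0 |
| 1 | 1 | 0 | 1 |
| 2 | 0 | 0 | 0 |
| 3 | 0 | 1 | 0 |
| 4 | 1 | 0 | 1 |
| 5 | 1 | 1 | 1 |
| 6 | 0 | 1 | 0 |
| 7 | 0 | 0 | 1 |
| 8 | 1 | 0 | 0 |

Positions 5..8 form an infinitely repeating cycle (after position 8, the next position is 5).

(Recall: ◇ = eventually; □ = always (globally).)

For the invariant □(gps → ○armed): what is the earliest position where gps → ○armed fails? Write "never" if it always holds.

Check gps → ○armed at each position in order: 0 ✓, 1 ✓, 2 ✓, 3 ✓, 4 ✓.
At position 5 the labels are {armed, gps, returning} and the next position 6 has {gps}, so gps → ○armed is false there. This is the first violation.

5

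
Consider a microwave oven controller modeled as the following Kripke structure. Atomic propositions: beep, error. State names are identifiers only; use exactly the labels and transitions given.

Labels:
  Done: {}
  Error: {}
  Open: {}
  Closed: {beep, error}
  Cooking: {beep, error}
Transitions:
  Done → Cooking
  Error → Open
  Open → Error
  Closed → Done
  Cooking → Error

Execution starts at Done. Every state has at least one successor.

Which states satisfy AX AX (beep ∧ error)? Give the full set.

{Closed}

States satisfying AX (beep ∧ error): {Done}.
States satisfying AX AX (beep ∧ error): {Closed}.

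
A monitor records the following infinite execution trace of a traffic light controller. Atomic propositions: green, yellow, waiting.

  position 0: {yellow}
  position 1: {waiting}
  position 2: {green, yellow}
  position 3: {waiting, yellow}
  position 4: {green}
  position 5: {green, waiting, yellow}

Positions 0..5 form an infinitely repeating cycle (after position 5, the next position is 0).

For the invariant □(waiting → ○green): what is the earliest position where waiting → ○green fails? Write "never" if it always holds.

5

Check waiting → ○green at each position in order: 0 ✓, 1 ✓, 2 ✓, 3 ✓, 4 ✓.
At position 5 the labels are {green, waiting, yellow} and the next position 0 has {yellow}, so waiting → ○green is false there. This is the first violation.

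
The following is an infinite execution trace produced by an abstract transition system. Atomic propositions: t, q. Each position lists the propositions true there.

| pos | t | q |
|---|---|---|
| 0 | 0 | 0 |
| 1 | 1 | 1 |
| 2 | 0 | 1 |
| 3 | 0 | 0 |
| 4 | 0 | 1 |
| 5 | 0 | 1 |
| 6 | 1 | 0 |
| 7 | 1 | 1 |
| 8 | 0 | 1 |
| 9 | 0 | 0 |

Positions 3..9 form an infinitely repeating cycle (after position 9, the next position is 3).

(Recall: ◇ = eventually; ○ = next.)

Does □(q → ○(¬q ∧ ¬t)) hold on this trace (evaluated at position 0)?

No

q → ○(¬q ∧ ¬t) must hold at every position from 0 onward. It fails at position 1, so □(q → ○(¬q ∧ ¬t)) is false.
Positions where q holds: 1, 2, 4, 5, 7, 8.
Check ○(¬q ∧ ¬t) at each: 1→fails, 2→ok, 4→fails, 5→fails, 7→fails, 8→ok.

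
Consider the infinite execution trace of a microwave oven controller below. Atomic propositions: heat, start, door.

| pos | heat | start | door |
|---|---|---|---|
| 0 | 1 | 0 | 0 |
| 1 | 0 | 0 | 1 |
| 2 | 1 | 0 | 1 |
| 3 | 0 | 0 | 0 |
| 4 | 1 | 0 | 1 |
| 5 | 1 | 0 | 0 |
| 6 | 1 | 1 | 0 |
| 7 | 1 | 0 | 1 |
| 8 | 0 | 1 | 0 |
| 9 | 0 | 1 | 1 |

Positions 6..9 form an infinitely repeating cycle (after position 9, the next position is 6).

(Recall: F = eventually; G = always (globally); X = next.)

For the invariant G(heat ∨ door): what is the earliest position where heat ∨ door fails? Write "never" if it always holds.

3

Check heat ∨ door at each position in order: 0 ✓, 1 ✓, 2 ✓.
At position 3 the labels are {}, so heat ∨ door is false there. This is the first violation.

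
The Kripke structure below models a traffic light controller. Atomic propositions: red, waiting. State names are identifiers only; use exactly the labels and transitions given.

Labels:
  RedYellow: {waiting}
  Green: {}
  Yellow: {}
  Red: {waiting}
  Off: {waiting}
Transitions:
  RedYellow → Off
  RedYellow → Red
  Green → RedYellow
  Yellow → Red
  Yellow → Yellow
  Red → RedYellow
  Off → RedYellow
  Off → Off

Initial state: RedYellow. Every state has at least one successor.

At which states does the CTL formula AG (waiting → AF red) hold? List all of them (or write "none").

States satisfying waiting → AF red: {Green, Yellow}.
States satisfying AG (waiting → AF red): ∅.

none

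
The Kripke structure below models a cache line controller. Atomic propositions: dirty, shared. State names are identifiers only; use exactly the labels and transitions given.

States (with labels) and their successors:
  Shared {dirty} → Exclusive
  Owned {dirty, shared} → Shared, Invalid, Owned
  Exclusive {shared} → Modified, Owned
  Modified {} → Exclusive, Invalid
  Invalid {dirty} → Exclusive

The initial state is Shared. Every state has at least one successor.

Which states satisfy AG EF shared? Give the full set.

{Shared, Owned, Exclusive, Modified, Invalid}

States satisfying EF shared: {Shared, Owned, Exclusive, Modified, Invalid}.
States satisfying AG EF shared: {Shared, Owned, Exclusive, Modified, Invalid}.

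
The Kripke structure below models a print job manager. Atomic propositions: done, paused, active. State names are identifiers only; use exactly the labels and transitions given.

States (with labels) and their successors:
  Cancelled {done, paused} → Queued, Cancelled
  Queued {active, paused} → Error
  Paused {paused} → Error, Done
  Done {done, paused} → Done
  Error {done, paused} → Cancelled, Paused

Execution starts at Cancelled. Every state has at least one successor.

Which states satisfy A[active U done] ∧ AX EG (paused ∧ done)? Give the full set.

{Queued, Done}

States satisfying active: {Queued}.
States satisfying done: {Cancelled, Done, Error}.
States satisfying A[active U done]: {Cancelled, Queued, Done, Error}.
States satisfying EG (paused ∧ done): {Cancelled, Done, Error}.
States satisfying AX EG (paused ∧ done): {Queued, Paused, Done}.
States satisfying A[active U done] ∧ AX EG (paused ∧ done): {Queued, Done}.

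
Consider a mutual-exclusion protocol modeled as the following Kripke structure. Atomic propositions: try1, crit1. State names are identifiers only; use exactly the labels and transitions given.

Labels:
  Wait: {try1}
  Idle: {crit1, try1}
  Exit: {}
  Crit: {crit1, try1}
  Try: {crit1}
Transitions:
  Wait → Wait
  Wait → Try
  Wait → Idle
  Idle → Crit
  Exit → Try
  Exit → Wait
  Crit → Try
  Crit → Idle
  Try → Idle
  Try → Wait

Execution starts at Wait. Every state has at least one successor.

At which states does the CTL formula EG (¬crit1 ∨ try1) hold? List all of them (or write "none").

{Wait, Idle, Exit, Crit}

States satisfying ¬crit1 ∨ try1: {Wait, Idle, Exit, Crit}.
States satisfying EG (¬crit1 ∨ try1): {Wait, Idle, Exit, Crit}.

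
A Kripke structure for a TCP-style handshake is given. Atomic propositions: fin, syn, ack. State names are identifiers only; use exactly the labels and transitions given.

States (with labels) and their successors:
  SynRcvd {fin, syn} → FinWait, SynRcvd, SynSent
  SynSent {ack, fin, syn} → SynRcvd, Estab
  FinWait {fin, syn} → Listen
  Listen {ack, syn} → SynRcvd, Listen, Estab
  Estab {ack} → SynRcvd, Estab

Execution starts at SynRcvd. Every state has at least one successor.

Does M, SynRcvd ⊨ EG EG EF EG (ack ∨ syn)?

Holds

States satisfying EG EF EG (ack ∨ syn): {SynRcvd, SynSent, FinWait, Listen, Estab}.
States satisfying EG EG EF EG (ack ∨ syn): {SynRcvd, SynSent, FinWait, Listen, Estab}.
SynRcvd ∈ Sat(EG EG EF EG (ack ∨ syn)).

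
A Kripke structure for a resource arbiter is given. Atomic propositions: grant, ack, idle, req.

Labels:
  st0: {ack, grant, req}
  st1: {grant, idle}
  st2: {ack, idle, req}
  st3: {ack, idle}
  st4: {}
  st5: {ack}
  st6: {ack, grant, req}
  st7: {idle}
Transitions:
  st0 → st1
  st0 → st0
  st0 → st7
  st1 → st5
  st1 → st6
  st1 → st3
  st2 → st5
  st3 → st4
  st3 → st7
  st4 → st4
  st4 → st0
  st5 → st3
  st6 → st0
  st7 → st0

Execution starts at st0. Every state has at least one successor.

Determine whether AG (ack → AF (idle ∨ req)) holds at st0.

States satisfying ack → AF (idle ∨ req): {st0, st1, st2, st3, st4, st5, st6, st7}.
States satisfying AG (ack → AF (idle ∨ req)): {st0, st1, st2, st3, st4, st5, st6, st7}.
Every state reachable from st0 satisfies ack → AF (idle ∨ req).
st0 ∈ Sat(AG (ack → AF (idle ∨ req))).

Satisfied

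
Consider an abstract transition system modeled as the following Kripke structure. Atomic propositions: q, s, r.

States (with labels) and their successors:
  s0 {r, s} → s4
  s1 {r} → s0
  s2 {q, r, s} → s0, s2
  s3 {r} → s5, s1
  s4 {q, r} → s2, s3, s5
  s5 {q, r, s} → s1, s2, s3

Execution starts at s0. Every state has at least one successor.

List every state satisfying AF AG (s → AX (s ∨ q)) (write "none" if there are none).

none

States satisfying AG (s → AX (s ∨ q)): ∅.
States satisfying AF AG (s → AX (s ∨ q)): ∅.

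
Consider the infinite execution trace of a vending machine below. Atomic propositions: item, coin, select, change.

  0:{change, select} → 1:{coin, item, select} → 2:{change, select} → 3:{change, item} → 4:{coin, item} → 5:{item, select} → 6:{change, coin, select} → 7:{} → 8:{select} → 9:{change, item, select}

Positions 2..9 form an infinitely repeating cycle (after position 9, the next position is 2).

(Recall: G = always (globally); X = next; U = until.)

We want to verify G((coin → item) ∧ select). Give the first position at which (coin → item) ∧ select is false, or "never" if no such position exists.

Check (coin → item) ∧ select at each position in order: 0 ✓, 1 ✓, 2 ✓.
At position 3 the labels are {change, item}, so (coin → item) ∧ select is false there. This is the first violation.

3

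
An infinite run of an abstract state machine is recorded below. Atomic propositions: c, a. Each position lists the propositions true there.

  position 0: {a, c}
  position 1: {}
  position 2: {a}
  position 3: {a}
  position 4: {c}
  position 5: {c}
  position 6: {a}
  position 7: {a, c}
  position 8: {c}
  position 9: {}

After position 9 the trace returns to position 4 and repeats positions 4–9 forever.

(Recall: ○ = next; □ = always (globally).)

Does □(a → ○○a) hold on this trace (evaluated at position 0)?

Violated

a → ○○a must hold at every position from 0 onward. It fails at position 2, so □(a → ○○a) is false.
Positions where a holds: 0, 2, 3, 6, 7.
Check ○○a at each: 0→ok, 2→fails, 3→fails, 6→fails, 7→fails.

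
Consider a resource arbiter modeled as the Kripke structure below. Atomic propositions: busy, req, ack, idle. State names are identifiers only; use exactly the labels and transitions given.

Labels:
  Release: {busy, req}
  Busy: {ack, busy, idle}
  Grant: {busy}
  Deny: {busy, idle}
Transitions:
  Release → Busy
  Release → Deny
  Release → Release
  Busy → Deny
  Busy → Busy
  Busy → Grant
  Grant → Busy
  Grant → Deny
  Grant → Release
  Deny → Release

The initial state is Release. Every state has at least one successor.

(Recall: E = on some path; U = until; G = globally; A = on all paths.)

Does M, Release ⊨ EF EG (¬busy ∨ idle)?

Satisfied

States satisfying EG (¬busy ∨ idle): {Busy}.
States satisfying EF EG (¬busy ∨ idle): {Release, Busy, Grant, Deny}.
Some path from Release reaches a state where EG (¬busy ∨ idle) holds.
Release ∈ Sat(EF EG (¬busy ∨ idle)).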